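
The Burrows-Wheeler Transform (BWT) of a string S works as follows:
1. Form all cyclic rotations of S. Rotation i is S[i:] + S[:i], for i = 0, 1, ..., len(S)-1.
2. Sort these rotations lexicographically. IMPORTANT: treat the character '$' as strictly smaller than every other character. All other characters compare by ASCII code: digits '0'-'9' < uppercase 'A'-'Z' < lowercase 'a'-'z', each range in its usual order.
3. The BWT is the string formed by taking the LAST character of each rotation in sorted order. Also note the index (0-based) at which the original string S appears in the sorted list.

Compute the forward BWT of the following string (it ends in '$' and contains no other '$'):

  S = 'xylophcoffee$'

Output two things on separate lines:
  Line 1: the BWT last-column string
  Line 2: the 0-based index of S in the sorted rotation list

All 13 rotations (rotation i = S[i:]+S[:i]):
  rot[0] = xylophcoffee$
  rot[1] = ylophcoffee$x
  rot[2] = lophcoffee$xy
  rot[3] = ophcoffee$xyl
  rot[4] = phcoffee$xylo
  rot[5] = hcoffee$xylop
  rot[6] = coffee$xyloph
  rot[7] = offee$xylophc
  rot[8] = ffee$xylophco
  rot[9] = fee$xylophcof
  rot[10] = ee$xylophcoff
  rot[11] = e$xylophcoffe
  rot[12] = $xylophcoffee
Sorted (with $ < everything):
  sorted[0] = $xylophcoffee  (last char: 'e')
  sorted[1] = coffee$xyloph  (last char: 'h')
  sorted[2] = e$xylophcoffe  (last char: 'e')
  sorted[3] = ee$xylophcoff  (last char: 'f')
  sorted[4] = fee$xylophcof  (last char: 'f')
  sorted[5] = ffee$xylophco  (last char: 'o')
  sorted[6] = hcoffee$xylop  (last char: 'p')
  sorted[7] = lophcoffee$xy  (last char: 'y')
  sorted[8] = offee$xylophc  (last char: 'c')
  sorted[9] = ophcoffee$xyl  (last char: 'l')
  sorted[10] = phcoffee$xylo  (last char: 'o')
  sorted[11] = xylophcoffee$  (last char: '$')
  sorted[12] = ylophcoffee$x  (last char: 'x')
Last column: eheffopyclo$x
Original string S is at sorted index 11

Answer: eheffopyclo$x
11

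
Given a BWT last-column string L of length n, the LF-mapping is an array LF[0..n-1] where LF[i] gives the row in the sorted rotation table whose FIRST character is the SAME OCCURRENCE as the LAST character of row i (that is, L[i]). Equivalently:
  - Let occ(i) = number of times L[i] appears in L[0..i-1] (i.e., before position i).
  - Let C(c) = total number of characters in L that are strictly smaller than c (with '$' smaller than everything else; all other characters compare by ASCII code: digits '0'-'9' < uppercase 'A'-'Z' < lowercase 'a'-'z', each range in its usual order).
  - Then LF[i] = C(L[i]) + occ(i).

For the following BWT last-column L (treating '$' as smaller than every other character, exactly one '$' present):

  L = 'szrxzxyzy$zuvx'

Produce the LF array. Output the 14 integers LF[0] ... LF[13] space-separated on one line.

Answer: 2 10 1 5 11 6 8 12 9 0 13 3 4 7

Derivation:
Char counts: '$':1, 'r':1, 's':1, 'u':1, 'v':1, 'x':3, 'y':2, 'z':4
C (first-col start): C('$')=0, C('r')=1, C('s')=2, C('u')=3, C('v')=4, C('x')=5, C('y')=8, C('z')=10
L[0]='s': occ=0, LF[0]=C('s')+0=2+0=2
L[1]='z': occ=0, LF[1]=C('z')+0=10+0=10
L[2]='r': occ=0, LF[2]=C('r')+0=1+0=1
L[3]='x': occ=0, LF[3]=C('x')+0=5+0=5
L[4]='z': occ=1, LF[4]=C('z')+1=10+1=11
L[5]='x': occ=1, LF[5]=C('x')+1=5+1=6
L[6]='y': occ=0, LF[6]=C('y')+0=8+0=8
L[7]='z': occ=2, LF[7]=C('z')+2=10+2=12
L[8]='y': occ=1, LF[8]=C('y')+1=8+1=9
L[9]='$': occ=0, LF[9]=C('$')+0=0+0=0
L[10]='z': occ=3, LF[10]=C('z')+3=10+3=13
L[11]='u': occ=0, LF[11]=C('u')+0=3+0=3
L[12]='v': occ=0, LF[12]=C('v')+0=4+0=4
L[13]='x': occ=2, LF[13]=C('x')+2=5+2=7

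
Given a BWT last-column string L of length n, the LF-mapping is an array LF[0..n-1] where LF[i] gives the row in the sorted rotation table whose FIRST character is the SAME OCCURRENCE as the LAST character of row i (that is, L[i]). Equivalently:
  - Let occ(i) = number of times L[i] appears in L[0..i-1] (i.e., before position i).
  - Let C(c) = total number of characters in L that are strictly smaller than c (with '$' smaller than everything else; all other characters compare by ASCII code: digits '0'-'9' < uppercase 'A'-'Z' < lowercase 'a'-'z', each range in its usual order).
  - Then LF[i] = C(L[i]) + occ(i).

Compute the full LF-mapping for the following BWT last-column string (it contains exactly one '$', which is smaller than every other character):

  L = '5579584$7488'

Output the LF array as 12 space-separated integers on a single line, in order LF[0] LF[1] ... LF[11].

Char counts: '$':1, '4':2, '5':3, '7':2, '8':3, '9':1
C (first-col start): C('$')=0, C('4')=1, C('5')=3, C('7')=6, C('8')=8, C('9')=11
L[0]='5': occ=0, LF[0]=C('5')+0=3+0=3
L[1]='5': occ=1, LF[1]=C('5')+1=3+1=4
L[2]='7': occ=0, LF[2]=C('7')+0=6+0=6
L[3]='9': occ=0, LF[3]=C('9')+0=11+0=11
L[4]='5': occ=2, LF[4]=C('5')+2=3+2=5
L[5]='8': occ=0, LF[5]=C('8')+0=8+0=8
L[6]='4': occ=0, LF[6]=C('4')+0=1+0=1
L[7]='$': occ=0, LF[7]=C('$')+0=0+0=0
L[8]='7': occ=1, LF[8]=C('7')+1=6+1=7
L[9]='4': occ=1, LF[9]=C('4')+1=1+1=2
L[10]='8': occ=1, LF[10]=C('8')+1=8+1=9
L[11]='8': occ=2, LF[11]=C('8')+2=8+2=10

Answer: 3 4 6 11 5 8 1 0 7 2 9 10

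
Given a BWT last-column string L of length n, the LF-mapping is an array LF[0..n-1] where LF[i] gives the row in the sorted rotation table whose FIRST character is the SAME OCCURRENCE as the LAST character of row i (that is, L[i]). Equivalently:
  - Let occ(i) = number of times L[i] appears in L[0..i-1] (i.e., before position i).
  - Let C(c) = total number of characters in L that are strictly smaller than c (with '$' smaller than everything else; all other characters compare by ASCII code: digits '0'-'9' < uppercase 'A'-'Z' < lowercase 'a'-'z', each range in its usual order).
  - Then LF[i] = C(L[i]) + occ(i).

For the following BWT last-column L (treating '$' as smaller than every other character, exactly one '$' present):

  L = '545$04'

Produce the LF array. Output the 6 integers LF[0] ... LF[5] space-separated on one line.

Char counts: '$':1, '0':1, '4':2, '5':2
C (first-col start): C('$')=0, C('0')=1, C('4')=2, C('5')=4
L[0]='5': occ=0, LF[0]=C('5')+0=4+0=4
L[1]='4': occ=0, LF[1]=C('4')+0=2+0=2
L[2]='5': occ=1, LF[2]=C('5')+1=4+1=5
L[3]='$': occ=0, LF[3]=C('$')+0=0+0=0
L[4]='0': occ=0, LF[4]=C('0')+0=1+0=1
L[5]='4': occ=1, LF[5]=C('4')+1=2+1=3

Answer: 4 2 5 0 1 3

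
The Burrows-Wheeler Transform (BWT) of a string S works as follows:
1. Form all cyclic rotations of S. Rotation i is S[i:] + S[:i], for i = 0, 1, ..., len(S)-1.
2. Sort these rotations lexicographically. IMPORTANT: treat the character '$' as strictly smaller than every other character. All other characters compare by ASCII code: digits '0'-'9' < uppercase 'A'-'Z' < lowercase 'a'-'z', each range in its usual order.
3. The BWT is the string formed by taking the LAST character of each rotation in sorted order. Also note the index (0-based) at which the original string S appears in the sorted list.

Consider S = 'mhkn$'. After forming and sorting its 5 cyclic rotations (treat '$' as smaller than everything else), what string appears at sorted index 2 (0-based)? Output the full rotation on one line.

All 5 rotations (rotation i = S[i:]+S[:i]):
  rot[0] = mhkn$
  rot[1] = hkn$m
  rot[2] = kn$mh
  rot[3] = n$mhk
  rot[4] = $mhkn
Sorted (with $ < everything):
  sorted[0] = $mhkn
  sorted[1] = hkn$m
  sorted[2] = kn$mh
  sorted[3] = mhkn$
  sorted[4] = n$mhk
sorted[2] = kn$mh

Answer: kn$mh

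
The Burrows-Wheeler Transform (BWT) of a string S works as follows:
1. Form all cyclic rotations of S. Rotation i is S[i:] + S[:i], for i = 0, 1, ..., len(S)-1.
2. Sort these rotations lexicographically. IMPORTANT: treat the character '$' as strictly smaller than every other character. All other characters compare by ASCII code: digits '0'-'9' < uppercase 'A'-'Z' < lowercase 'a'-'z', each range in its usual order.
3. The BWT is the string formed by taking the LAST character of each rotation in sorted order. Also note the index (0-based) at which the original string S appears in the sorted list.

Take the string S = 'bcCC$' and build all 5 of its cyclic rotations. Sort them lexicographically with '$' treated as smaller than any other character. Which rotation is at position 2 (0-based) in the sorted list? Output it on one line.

Answer: CC$bc

Derivation:
All 5 rotations (rotation i = S[i:]+S[:i]):
  rot[0] = bcCC$
  rot[1] = cCC$b
  rot[2] = CC$bc
  rot[3] = C$bcC
  rot[4] = $bcCC
Sorted (with $ < everything):
  sorted[0] = $bcCC
  sorted[1] = C$bcC
  sorted[2] = CC$bc
  sorted[3] = bcCC$
  sorted[4] = cCC$b
sorted[2] = CC$bc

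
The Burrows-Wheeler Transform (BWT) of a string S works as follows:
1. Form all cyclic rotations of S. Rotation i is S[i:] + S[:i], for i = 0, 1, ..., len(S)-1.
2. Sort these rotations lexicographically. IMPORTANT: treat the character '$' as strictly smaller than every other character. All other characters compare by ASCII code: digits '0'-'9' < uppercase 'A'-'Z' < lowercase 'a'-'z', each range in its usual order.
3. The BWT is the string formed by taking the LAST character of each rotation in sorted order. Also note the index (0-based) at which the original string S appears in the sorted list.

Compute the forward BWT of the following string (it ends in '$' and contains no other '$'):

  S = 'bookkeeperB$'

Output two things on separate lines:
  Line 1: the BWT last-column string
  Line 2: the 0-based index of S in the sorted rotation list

All 12 rotations (rotation i = S[i:]+S[:i]):
  rot[0] = bookkeeperB$
  rot[1] = ookkeeperB$b
  rot[2] = okkeeperB$bo
  rot[3] = kkeeperB$boo
  rot[4] = keeperB$book
  rot[5] = eeperB$bookk
  rot[6] = eperB$bookke
  rot[7] = perB$bookkee
  rot[8] = erB$bookkeep
  rot[9] = rB$bookkeepe
  rot[10] = B$bookkeeper
  rot[11] = $bookkeeperB
Sorted (with $ < everything):
  sorted[0] = $bookkeeperB  (last char: 'B')
  sorted[1] = B$bookkeeper  (last char: 'r')
  sorted[2] = bookkeeperB$  (last char: '$')
  sorted[3] = eeperB$bookk  (last char: 'k')
  sorted[4] = eperB$bookke  (last char: 'e')
  sorted[5] = erB$bookkeep  (last char: 'p')
  sorted[6] = keeperB$book  (last char: 'k')
  sorted[7] = kkeeperB$boo  (last char: 'o')
  sorted[8] = okkeeperB$bo  (last char: 'o')
  sorted[9] = ookkeeperB$b  (last char: 'b')
  sorted[10] = perB$bookkee  (last char: 'e')
  sorted[11] = rB$bookkeepe  (last char: 'e')
Last column: Br$kepkoobee
Original string S is at sorted index 2

Answer: Br$kepkoobee
2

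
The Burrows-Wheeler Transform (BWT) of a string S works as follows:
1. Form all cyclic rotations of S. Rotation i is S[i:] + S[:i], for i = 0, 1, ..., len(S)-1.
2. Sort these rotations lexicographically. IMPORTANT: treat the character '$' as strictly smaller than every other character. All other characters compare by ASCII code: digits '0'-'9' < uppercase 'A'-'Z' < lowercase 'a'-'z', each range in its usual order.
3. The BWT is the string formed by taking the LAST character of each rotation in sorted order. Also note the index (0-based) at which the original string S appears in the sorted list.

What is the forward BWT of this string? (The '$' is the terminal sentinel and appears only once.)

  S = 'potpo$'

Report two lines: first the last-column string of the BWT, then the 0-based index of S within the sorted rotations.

All 6 rotations (rotation i = S[i:]+S[:i]):
  rot[0] = potpo$
  rot[1] = otpo$p
  rot[2] = tpo$po
  rot[3] = po$pot
  rot[4] = o$potp
  rot[5] = $potpo
Sorted (with $ < everything):
  sorted[0] = $potpo  (last char: 'o')
  sorted[1] = o$potp  (last char: 'p')
  sorted[2] = otpo$p  (last char: 'p')
  sorted[3] = po$pot  (last char: 't')
  sorted[4] = potpo$  (last char: '$')
  sorted[5] = tpo$po  (last char: 'o')
Last column: oppt$o
Original string S is at sorted index 4

Answer: oppt$o
4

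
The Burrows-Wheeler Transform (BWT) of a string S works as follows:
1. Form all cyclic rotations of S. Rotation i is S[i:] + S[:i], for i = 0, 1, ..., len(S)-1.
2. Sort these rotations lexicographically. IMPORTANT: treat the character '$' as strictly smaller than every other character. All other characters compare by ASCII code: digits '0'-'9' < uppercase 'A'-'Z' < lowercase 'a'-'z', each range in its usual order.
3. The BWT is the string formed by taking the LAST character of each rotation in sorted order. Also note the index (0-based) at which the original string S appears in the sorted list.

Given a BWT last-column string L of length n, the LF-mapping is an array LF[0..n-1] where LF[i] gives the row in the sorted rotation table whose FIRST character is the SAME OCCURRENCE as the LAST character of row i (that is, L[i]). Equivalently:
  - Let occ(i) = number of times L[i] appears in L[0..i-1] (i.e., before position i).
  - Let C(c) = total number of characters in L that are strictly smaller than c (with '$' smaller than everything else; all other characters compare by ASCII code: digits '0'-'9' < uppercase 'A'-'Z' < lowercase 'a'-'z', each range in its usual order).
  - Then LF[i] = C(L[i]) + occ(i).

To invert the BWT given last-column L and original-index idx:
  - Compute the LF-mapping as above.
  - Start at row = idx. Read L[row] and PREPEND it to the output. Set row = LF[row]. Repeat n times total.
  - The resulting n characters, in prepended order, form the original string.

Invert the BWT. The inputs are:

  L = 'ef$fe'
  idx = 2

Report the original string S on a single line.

LF mapping: 1 3 0 4 2
Walk LF starting at row 2, prepending L[row]:
  step 1: row=2, L[2]='$', prepend. Next row=LF[2]=0
  step 2: row=0, L[0]='e', prepend. Next row=LF[0]=1
  step 3: row=1, L[1]='f', prepend. Next row=LF[1]=3
  step 4: row=3, L[3]='f', prepend. Next row=LF[3]=4
  step 5: row=4, L[4]='e', prepend. Next row=LF[4]=2
Reversed output: effe$

Answer: effe$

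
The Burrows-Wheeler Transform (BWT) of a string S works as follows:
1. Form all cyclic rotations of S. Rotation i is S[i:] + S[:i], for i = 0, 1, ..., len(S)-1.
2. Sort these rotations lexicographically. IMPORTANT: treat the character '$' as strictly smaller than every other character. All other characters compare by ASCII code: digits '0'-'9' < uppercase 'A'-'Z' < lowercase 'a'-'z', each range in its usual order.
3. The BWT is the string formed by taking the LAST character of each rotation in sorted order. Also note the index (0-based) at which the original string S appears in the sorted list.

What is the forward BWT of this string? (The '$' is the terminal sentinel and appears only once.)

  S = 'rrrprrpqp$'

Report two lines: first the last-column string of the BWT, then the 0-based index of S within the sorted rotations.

All 10 rotations (rotation i = S[i:]+S[:i]):
  rot[0] = rrrprrpqp$
  rot[1] = rrprrpqp$r
  rot[2] = rprrpqp$rr
  rot[3] = prrpqp$rrr
  rot[4] = rrpqp$rrrp
  rot[5] = rpqp$rrrpr
  rot[6] = pqp$rrrprr
  rot[7] = qp$rrrprrp
  rot[8] = p$rrrprrpq
  rot[9] = $rrrprrpqp
Sorted (with $ < everything):
  sorted[0] = $rrrprrpqp  (last char: 'p')
  sorted[1] = p$rrrprrpq  (last char: 'q')
  sorted[2] = pqp$rrrprr  (last char: 'r')
  sorted[3] = prrpqp$rrr  (last char: 'r')
  sorted[4] = qp$rrrprrp  (last char: 'p')
  sorted[5] = rpqp$rrrpr  (last char: 'r')
  sorted[6] = rprrpqp$rr  (last char: 'r')
  sorted[7] = rrpqp$rrrp  (last char: 'p')
  sorted[8] = rrprrpqp$r  (last char: 'r')
  sorted[9] = rrrprrpqp$  (last char: '$')
Last column: pqrrprrpr$
Original string S is at sorted index 9

Answer: pqrrprrpr$
9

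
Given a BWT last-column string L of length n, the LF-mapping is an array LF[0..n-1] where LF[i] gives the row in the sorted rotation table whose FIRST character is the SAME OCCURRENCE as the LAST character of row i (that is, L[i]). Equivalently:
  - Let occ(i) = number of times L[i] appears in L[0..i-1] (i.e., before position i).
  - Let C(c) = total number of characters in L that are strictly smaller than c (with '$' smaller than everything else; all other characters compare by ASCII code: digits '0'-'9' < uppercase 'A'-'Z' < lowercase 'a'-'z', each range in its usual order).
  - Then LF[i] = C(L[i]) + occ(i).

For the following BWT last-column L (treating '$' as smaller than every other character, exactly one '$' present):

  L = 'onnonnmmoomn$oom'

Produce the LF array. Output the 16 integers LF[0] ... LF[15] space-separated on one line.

Answer: 10 5 6 11 7 8 1 2 12 13 3 9 0 14 15 4

Derivation:
Char counts: '$':1, 'm':4, 'n':5, 'o':6
C (first-col start): C('$')=0, C('m')=1, C('n')=5, C('o')=10
L[0]='o': occ=0, LF[0]=C('o')+0=10+0=10
L[1]='n': occ=0, LF[1]=C('n')+0=5+0=5
L[2]='n': occ=1, LF[2]=C('n')+1=5+1=6
L[3]='o': occ=1, LF[3]=C('o')+1=10+1=11
L[4]='n': occ=2, LF[4]=C('n')+2=5+2=7
L[5]='n': occ=3, LF[5]=C('n')+3=5+3=8
L[6]='m': occ=0, LF[6]=C('m')+0=1+0=1
L[7]='m': occ=1, LF[7]=C('m')+1=1+1=2
L[8]='o': occ=2, LF[8]=C('o')+2=10+2=12
L[9]='o': occ=3, LF[9]=C('o')+3=10+3=13
L[10]='m': occ=2, LF[10]=C('m')+2=1+2=3
L[11]='n': occ=4, LF[11]=C('n')+4=5+4=9
L[12]='$': occ=0, LF[12]=C('$')+0=0+0=0
L[13]='o': occ=4, LF[13]=C('o')+4=10+4=14
L[14]='o': occ=5, LF[14]=C('o')+5=10+5=15
L[15]='m': occ=3, LF[15]=C('m')+3=1+3=4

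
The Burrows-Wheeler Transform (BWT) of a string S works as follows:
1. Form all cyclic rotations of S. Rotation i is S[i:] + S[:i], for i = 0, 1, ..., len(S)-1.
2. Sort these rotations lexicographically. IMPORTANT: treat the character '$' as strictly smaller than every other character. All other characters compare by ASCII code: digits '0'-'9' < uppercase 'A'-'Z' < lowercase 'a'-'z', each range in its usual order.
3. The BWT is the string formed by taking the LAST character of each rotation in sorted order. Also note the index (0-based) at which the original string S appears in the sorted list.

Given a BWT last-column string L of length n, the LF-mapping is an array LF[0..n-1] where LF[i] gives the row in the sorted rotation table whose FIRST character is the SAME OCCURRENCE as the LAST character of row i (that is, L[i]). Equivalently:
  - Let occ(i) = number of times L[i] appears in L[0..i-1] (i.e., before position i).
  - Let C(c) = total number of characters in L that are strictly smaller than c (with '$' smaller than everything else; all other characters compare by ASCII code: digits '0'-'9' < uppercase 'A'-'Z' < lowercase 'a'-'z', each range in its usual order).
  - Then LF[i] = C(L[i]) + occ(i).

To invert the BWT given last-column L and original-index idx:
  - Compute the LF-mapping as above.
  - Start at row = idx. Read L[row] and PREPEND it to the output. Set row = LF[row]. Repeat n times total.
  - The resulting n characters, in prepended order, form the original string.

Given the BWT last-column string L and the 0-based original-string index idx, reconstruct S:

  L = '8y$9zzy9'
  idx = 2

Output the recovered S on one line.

LF mapping: 1 4 0 2 6 7 5 3
Walk LF starting at row 2, prepending L[row]:
  step 1: row=2, L[2]='$', prepend. Next row=LF[2]=0
  step 2: row=0, L[0]='8', prepend. Next row=LF[0]=1
  step 3: row=1, L[1]='y', prepend. Next row=LF[1]=4
  step 4: row=4, L[4]='z', prepend. Next row=LF[4]=6
  step 5: row=6, L[6]='y', prepend. Next row=LF[6]=5
  step 6: row=5, L[5]='z', prepend. Next row=LF[5]=7
  step 7: row=7, L[7]='9', prepend. Next row=LF[7]=3
  step 8: row=3, L[3]='9', prepend. Next row=LF[3]=2
Reversed output: 99zyzy8$

Answer: 99zyzy8$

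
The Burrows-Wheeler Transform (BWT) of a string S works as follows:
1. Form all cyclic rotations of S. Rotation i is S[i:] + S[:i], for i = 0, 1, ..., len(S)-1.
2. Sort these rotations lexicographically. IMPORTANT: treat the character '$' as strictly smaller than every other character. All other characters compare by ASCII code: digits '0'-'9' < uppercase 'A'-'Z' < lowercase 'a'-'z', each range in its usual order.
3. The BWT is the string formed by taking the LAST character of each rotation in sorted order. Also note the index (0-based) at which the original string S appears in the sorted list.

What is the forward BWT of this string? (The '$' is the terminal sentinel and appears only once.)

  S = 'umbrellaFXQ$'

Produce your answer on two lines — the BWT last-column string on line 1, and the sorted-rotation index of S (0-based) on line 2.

All 12 rotations (rotation i = S[i:]+S[:i]):
  rot[0] = umbrellaFXQ$
  rot[1] = mbrellaFXQ$u
  rot[2] = brellaFXQ$um
  rot[3] = rellaFXQ$umb
  rot[4] = ellaFXQ$umbr
  rot[5] = llaFXQ$umbre
  rot[6] = laFXQ$umbrel
  rot[7] = aFXQ$umbrell
  rot[8] = FXQ$umbrella
  rot[9] = XQ$umbrellaF
  rot[10] = Q$umbrellaFX
  rot[11] = $umbrellaFXQ
Sorted (with $ < everything):
  sorted[0] = $umbrellaFXQ  (last char: 'Q')
  sorted[1] = FXQ$umbrella  (last char: 'a')
  sorted[2] = Q$umbrellaFX  (last char: 'X')
  sorted[3] = XQ$umbrellaF  (last char: 'F')
  sorted[4] = aFXQ$umbrell  (last char: 'l')
  sorted[5] = brellaFXQ$um  (last char: 'm')
  sorted[6] = ellaFXQ$umbr  (last char: 'r')
  sorted[7] = laFXQ$umbrel  (last char: 'l')
  sorted[8] = llaFXQ$umbre  (last char: 'e')
  sorted[9] = mbrellaFXQ$u  (last char: 'u')
  sorted[10] = rellaFXQ$umb  (last char: 'b')
  sorted[11] = umbrellaFXQ$  (last char: '$')
Last column: QaXFlmrleub$
Original string S is at sorted index 11

Answer: QaXFlmrleub$
11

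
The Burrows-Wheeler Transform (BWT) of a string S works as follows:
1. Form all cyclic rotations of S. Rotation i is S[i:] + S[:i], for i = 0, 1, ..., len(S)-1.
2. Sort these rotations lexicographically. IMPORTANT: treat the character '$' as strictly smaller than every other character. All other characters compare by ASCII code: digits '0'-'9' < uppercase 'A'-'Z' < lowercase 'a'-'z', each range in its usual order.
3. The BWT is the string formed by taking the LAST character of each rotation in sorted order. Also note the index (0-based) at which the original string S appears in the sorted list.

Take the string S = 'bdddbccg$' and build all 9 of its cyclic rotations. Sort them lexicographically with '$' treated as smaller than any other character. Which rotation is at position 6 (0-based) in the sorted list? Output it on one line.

Answer: ddbccg$bd

Derivation:
All 9 rotations (rotation i = S[i:]+S[:i]):
  rot[0] = bdddbccg$
  rot[1] = dddbccg$b
  rot[2] = ddbccg$bd
  rot[3] = dbccg$bdd
  rot[4] = bccg$bddd
  rot[5] = ccg$bdddb
  rot[6] = cg$bdddbc
  rot[7] = g$bdddbcc
  rot[8] = $bdddbccg
Sorted (with $ < everything):
  sorted[0] = $bdddbccg
  sorted[1] = bccg$bddd
  sorted[2] = bdddbccg$
  sorted[3] = ccg$bdddb
  sorted[4] = cg$bdddbc
  sorted[5] = dbccg$bdd
  sorted[6] = ddbccg$bd
  sorted[7] = dddbccg$b
  sorted[8] = g$bdddbcc
sorted[6] = ddbccg$bd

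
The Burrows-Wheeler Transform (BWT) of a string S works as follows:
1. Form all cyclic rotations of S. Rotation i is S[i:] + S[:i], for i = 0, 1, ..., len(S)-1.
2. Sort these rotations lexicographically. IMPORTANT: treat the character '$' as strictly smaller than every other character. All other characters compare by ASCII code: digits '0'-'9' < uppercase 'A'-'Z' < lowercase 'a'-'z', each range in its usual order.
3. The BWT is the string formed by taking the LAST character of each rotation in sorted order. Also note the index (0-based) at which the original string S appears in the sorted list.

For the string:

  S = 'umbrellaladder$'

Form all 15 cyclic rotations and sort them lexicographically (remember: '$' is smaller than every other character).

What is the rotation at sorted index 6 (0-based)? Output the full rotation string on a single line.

Answer: ellaladder$umbr

Derivation:
All 15 rotations (rotation i = S[i:]+S[:i]):
  rot[0] = umbrellaladder$
  rot[1] = mbrellaladder$u
  rot[2] = brellaladder$um
  rot[3] = rellaladder$umb
  rot[4] = ellaladder$umbr
  rot[5] = llaladder$umbre
  rot[6] = laladder$umbrel
  rot[7] = aladder$umbrell
  rot[8] = ladder$umbrella
  rot[9] = adder$umbrellal
  rot[10] = dder$umbrellala
  rot[11] = der$umbrellalad
  rot[12] = er$umbrellaladd
  rot[13] = r$umbrellaladde
  rot[14] = $umbrellaladder
Sorted (with $ < everything):
  sorted[0] = $umbrellaladder
  sorted[1] = adder$umbrellal
  sorted[2] = aladder$umbrell
  sorted[3] = brellaladder$um
  sorted[4] = dder$umbrellala
  sorted[5] = der$umbrellalad
  sorted[6] = ellaladder$umbr
  sorted[7] = er$umbrellaladd
  sorted[8] = ladder$umbrella
  sorted[9] = laladder$umbrel
  sorted[10] = llaladder$umbre
  sorted[11] = mbrellaladder$u
  sorted[12] = r$umbrellaladde
  sorted[13] = rellaladder$umb
  sorted[14] = umbrellaladder$
sorted[6] = ellaladder$umbr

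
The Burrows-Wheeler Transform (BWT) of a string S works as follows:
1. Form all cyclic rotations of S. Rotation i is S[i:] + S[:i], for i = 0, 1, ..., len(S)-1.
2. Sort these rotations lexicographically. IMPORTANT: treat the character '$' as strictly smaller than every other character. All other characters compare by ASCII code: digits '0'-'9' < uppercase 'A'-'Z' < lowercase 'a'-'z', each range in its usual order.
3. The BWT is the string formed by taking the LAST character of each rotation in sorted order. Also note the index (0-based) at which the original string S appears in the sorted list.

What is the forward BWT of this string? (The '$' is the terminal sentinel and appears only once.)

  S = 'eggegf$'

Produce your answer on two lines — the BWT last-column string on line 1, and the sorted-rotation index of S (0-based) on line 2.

Answer: fg$ggee
2

Derivation:
All 7 rotations (rotation i = S[i:]+S[:i]):
  rot[0] = eggegf$
  rot[1] = ggegf$e
  rot[2] = gegf$eg
  rot[3] = egf$egg
  rot[4] = gf$egge
  rot[5] = f$eggeg
  rot[6] = $eggegf
Sorted (with $ < everything):
  sorted[0] = $eggegf  (last char: 'f')
  sorted[1] = egf$egg  (last char: 'g')
  sorted[2] = eggegf$  (last char: '$')
  sorted[3] = f$eggeg  (last char: 'g')
  sorted[4] = gegf$eg  (last char: 'g')
  sorted[5] = gf$egge  (last char: 'e')
  sorted[6] = ggegf$e  (last char: 'e')
Last column: fg$ggee
Original string S is at sorted index 2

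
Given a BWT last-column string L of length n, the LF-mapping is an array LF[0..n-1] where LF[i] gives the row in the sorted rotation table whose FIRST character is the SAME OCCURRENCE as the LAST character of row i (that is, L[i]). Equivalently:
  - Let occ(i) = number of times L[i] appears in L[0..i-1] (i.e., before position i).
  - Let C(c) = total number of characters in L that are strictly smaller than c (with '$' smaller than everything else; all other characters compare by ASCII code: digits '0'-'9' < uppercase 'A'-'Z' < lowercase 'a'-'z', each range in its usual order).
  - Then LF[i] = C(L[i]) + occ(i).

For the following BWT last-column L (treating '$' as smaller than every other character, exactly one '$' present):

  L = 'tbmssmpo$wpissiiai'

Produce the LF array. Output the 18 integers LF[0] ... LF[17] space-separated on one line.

Answer: 16 2 7 12 13 8 10 9 0 17 11 3 14 15 4 5 1 6

Derivation:
Char counts: '$':1, 'a':1, 'b':1, 'i':4, 'm':2, 'o':1, 'p':2, 's':4, 't':1, 'w':1
C (first-col start): C('$')=0, C('a')=1, C('b')=2, C('i')=3, C('m')=7, C('o')=9, C('p')=10, C('s')=12, C('t')=16, C('w')=17
L[0]='t': occ=0, LF[0]=C('t')+0=16+0=16
L[1]='b': occ=0, LF[1]=C('b')+0=2+0=2
L[2]='m': occ=0, LF[2]=C('m')+0=7+0=7
L[3]='s': occ=0, LF[3]=C('s')+0=12+0=12
L[4]='s': occ=1, LF[4]=C('s')+1=12+1=13
L[5]='m': occ=1, LF[5]=C('m')+1=7+1=8
L[6]='p': occ=0, LF[6]=C('p')+0=10+0=10
L[7]='o': occ=0, LF[7]=C('o')+0=9+0=9
L[8]='$': occ=0, LF[8]=C('$')+0=0+0=0
L[9]='w': occ=0, LF[9]=C('w')+0=17+0=17
L[10]='p': occ=1, LF[10]=C('p')+1=10+1=11
L[11]='i': occ=0, LF[11]=C('i')+0=3+0=3
L[12]='s': occ=2, LF[12]=C('s')+2=12+2=14
L[13]='s': occ=3, LF[13]=C('s')+3=12+3=15
L[14]='i': occ=1, LF[14]=C('i')+1=3+1=4
L[15]='i': occ=2, LF[15]=C('i')+2=3+2=5
L[16]='a': occ=0, LF[16]=C('a')+0=1+0=1
L[17]='i': occ=3, LF[17]=C('i')+3=3+3=6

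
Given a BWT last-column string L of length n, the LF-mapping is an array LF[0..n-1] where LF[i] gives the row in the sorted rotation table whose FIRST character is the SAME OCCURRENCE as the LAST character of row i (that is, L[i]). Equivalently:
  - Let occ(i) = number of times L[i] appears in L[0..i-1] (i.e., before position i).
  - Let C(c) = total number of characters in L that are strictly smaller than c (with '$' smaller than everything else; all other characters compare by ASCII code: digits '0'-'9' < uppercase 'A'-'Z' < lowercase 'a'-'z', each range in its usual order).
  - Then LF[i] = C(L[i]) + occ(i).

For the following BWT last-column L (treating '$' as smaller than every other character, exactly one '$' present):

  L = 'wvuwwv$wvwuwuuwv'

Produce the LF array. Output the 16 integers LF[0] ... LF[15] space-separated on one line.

Char counts: '$':1, 'u':4, 'v':4, 'w':7
C (first-col start): C('$')=0, C('u')=1, C('v')=5, C('w')=9
L[0]='w': occ=0, LF[0]=C('w')+0=9+0=9
L[1]='v': occ=0, LF[1]=C('v')+0=5+0=5
L[2]='u': occ=0, LF[2]=C('u')+0=1+0=1
L[3]='w': occ=1, LF[3]=C('w')+1=9+1=10
L[4]='w': occ=2, LF[4]=C('w')+2=9+2=11
L[5]='v': occ=1, LF[5]=C('v')+1=5+1=6
L[6]='$': occ=0, LF[6]=C('$')+0=0+0=0
L[7]='w': occ=3, LF[7]=C('w')+3=9+3=12
L[8]='v': occ=2, LF[8]=C('v')+2=5+2=7
L[9]='w': occ=4, LF[9]=C('w')+4=9+4=13
L[10]='u': occ=1, LF[10]=C('u')+1=1+1=2
L[11]='w': occ=5, LF[11]=C('w')+5=9+5=14
L[12]='u': occ=2, LF[12]=C('u')+2=1+2=3
L[13]='u': occ=3, LF[13]=C('u')+3=1+3=4
L[14]='w': occ=6, LF[14]=C('w')+6=9+6=15
L[15]='v': occ=3, LF[15]=C('v')+3=5+3=8

Answer: 9 5 1 10 11 6 0 12 7 13 2 14 3 4 15 8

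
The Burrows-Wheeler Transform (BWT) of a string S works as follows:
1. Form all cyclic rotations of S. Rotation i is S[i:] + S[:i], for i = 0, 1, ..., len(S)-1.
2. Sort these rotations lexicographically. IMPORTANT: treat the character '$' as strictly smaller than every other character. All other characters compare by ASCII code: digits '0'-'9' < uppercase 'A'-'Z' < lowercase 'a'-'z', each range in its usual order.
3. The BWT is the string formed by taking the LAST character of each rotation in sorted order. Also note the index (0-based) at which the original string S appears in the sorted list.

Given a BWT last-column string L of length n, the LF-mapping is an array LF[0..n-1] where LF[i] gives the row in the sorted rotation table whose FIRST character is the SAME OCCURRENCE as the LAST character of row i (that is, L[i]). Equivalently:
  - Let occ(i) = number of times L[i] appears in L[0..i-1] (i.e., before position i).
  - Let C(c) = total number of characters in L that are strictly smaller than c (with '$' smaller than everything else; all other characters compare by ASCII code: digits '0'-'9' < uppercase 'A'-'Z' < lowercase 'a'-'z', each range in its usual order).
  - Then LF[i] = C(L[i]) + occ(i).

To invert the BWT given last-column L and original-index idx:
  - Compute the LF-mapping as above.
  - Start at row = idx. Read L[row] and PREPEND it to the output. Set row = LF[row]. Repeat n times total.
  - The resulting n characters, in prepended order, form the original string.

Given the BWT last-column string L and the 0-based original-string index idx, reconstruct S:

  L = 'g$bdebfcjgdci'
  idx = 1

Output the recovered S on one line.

LF mapping: 9 0 1 5 7 2 8 3 12 10 6 4 11
Walk LF starting at row 1, prepending L[row]:
  step 1: row=1, L[1]='$', prepend. Next row=LF[1]=0
  step 2: row=0, L[0]='g', prepend. Next row=LF[0]=9
  step 3: row=9, L[9]='g', prepend. Next row=LF[9]=10
  step 4: row=10, L[10]='d', prepend. Next row=LF[10]=6
  step 5: row=6, L[6]='f', prepend. Next row=LF[6]=8
  step 6: row=8, L[8]='j', prepend. Next row=LF[8]=12
  step 7: row=12, L[12]='i', prepend. Next row=LF[12]=11
  step 8: row=11, L[11]='c', prepend. Next row=LF[11]=4
  step 9: row=4, L[4]='e', prepend. Next row=LF[4]=7
  step 10: row=7, L[7]='c', prepend. Next row=LF[7]=3
  step 11: row=3, L[3]='d', prepend. Next row=LF[3]=5
  step 12: row=5, L[5]='b', prepend. Next row=LF[5]=2
  step 13: row=2, L[2]='b', prepend. Next row=LF[2]=1
Reversed output: bbdcecijfdgg$

Answer: bbdcecijfdgg$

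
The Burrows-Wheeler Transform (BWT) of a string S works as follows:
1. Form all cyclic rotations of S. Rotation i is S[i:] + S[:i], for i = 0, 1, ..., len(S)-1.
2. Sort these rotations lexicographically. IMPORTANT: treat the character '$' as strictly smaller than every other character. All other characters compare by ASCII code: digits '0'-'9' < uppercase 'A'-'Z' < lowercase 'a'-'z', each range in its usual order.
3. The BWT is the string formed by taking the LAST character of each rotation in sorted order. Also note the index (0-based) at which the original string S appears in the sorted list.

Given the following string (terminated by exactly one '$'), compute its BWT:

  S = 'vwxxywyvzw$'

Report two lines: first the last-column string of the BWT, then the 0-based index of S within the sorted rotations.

All 11 rotations (rotation i = S[i:]+S[:i]):
  rot[0] = vwxxywyvzw$
  rot[1] = wxxywyvzw$v
  rot[2] = xxywyvzw$vw
  rot[3] = xywyvzw$vwx
  rot[4] = ywyvzw$vwxx
  rot[5] = wyvzw$vwxxy
  rot[6] = yvzw$vwxxyw
  rot[7] = vzw$vwxxywy
  rot[8] = zw$vwxxywyv
  rot[9] = w$vwxxywyvz
  rot[10] = $vwxxywyvzw
Sorted (with $ < everything):
  sorted[0] = $vwxxywyvzw  (last char: 'w')
  sorted[1] = vwxxywyvzw$  (last char: '$')
  sorted[2] = vzw$vwxxywy  (last char: 'y')
  sorted[3] = w$vwxxywyvz  (last char: 'z')
  sorted[4] = wxxywyvzw$v  (last char: 'v')
  sorted[5] = wyvzw$vwxxy  (last char: 'y')
  sorted[6] = xxywyvzw$vw  (last char: 'w')
  sorted[7] = xywyvzw$vwx  (last char: 'x')
  sorted[8] = yvzw$vwxxyw  (last char: 'w')
  sorted[9] = ywyvzw$vwxx  (last char: 'x')
  sorted[10] = zw$vwxxywyv  (last char: 'v')
Last column: w$yzvywxwxv
Original string S is at sorted index 1

Answer: w$yzvywxwxv
1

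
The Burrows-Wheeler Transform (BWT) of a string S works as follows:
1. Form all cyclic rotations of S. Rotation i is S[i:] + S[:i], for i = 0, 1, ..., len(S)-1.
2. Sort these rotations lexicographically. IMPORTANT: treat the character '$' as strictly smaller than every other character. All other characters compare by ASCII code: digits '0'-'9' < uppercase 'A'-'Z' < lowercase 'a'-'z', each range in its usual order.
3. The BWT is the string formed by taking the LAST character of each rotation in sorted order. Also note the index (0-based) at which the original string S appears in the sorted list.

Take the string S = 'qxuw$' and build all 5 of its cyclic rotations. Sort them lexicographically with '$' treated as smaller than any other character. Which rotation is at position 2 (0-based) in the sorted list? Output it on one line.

All 5 rotations (rotation i = S[i:]+S[:i]):
  rot[0] = qxuw$
  rot[1] = xuw$q
  rot[2] = uw$qx
  rot[3] = w$qxu
  rot[4] = $qxuw
Sorted (with $ < everything):
  sorted[0] = $qxuw
  sorted[1] = qxuw$
  sorted[2] = uw$qx
  sorted[3] = w$qxu
  sorted[4] = xuw$q
sorted[2] = uw$qx

Answer: uw$qx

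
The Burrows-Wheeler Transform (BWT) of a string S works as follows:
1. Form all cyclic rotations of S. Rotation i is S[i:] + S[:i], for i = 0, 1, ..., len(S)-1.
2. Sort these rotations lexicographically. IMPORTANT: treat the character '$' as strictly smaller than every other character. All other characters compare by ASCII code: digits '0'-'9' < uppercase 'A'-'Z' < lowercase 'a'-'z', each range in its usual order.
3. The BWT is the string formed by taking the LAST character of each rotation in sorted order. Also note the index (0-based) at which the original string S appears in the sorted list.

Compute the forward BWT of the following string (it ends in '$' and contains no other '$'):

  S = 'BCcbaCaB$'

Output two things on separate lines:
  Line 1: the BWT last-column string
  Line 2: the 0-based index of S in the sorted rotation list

Answer: Ba$aBCbcC
2

Derivation:
All 9 rotations (rotation i = S[i:]+S[:i]):
  rot[0] = BCcbaCaB$
  rot[1] = CcbaCaB$B
  rot[2] = cbaCaB$BC
  rot[3] = baCaB$BCc
  rot[4] = aCaB$BCcb
  rot[5] = CaB$BCcba
  rot[6] = aB$BCcbaC
  rot[7] = B$BCcbaCa
  rot[8] = $BCcbaCaB
Sorted (with $ < everything):
  sorted[0] = $BCcbaCaB  (last char: 'B')
  sorted[1] = B$BCcbaCa  (last char: 'a')
  sorted[2] = BCcbaCaB$  (last char: '$')
  sorted[3] = CaB$BCcba  (last char: 'a')
  sorted[4] = CcbaCaB$B  (last char: 'B')
  sorted[5] = aB$BCcbaC  (last char: 'C')
  sorted[6] = aCaB$BCcb  (last char: 'b')
  sorted[7] = baCaB$BCc  (last char: 'c')
  sorted[8] = cbaCaB$BC  (last char: 'C')
Last column: Ba$aBCbcC
Original string S is at sorted index 2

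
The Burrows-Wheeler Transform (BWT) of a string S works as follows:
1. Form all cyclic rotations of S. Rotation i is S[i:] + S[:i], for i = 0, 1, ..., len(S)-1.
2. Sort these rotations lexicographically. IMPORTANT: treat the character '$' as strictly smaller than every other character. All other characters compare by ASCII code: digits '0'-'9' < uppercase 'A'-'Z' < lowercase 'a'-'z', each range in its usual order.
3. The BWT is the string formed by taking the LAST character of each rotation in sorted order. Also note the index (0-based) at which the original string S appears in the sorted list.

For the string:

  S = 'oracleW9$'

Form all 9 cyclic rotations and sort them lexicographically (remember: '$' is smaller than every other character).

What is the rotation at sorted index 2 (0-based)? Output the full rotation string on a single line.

All 9 rotations (rotation i = S[i:]+S[:i]):
  rot[0] = oracleW9$
  rot[1] = racleW9$o
  rot[2] = acleW9$or
  rot[3] = cleW9$ora
  rot[4] = leW9$orac
  rot[5] = eW9$oracl
  rot[6] = W9$oracle
  rot[7] = 9$oracleW
  rot[8] = $oracleW9
Sorted (with $ < everything):
  sorted[0] = $oracleW9
  sorted[1] = 9$oracleW
  sorted[2] = W9$oracle
  sorted[3] = acleW9$or
  sorted[4] = cleW9$ora
  sorted[5] = eW9$oracl
  sorted[6] = leW9$orac
  sorted[7] = oracleW9$
  sorted[8] = racleW9$o
sorted[2] = W9$oracle

Answer: W9$oracle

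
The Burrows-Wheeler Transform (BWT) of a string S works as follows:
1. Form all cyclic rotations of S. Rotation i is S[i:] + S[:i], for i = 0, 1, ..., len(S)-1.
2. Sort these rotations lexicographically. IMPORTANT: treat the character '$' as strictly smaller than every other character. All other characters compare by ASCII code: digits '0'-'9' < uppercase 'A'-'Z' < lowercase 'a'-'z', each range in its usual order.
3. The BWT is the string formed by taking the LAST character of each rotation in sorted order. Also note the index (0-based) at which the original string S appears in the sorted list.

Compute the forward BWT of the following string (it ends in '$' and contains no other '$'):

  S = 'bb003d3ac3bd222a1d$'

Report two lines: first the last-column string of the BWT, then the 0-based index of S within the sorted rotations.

Answer: db0ad22dc023b$3a1b3
13

Derivation:
All 19 rotations (rotation i = S[i:]+S[:i]):
  rot[0] = bb003d3ac3bd222a1d$
  rot[1] = b003d3ac3bd222a1d$b
  rot[2] = 003d3ac3bd222a1d$bb
  rot[3] = 03d3ac3bd222a1d$bb0
  rot[4] = 3d3ac3bd222a1d$bb00
  rot[5] = d3ac3bd222a1d$bb003
  rot[6] = 3ac3bd222a1d$bb003d
  rot[7] = ac3bd222a1d$bb003d3
  rot[8] = c3bd222a1d$bb003d3a
  rot[9] = 3bd222a1d$bb003d3ac
  rot[10] = bd222a1d$bb003d3ac3
  rot[11] = d222a1d$bb003d3ac3b
  rot[12] = 222a1d$bb003d3ac3bd
  rot[13] = 22a1d$bb003d3ac3bd2
  rot[14] = 2a1d$bb003d3ac3bd22
  rot[15] = a1d$bb003d3ac3bd222
  rot[16] = 1d$bb003d3ac3bd222a
  rot[17] = d$bb003d3ac3bd222a1
  rot[18] = $bb003d3ac3bd222a1d
Sorted (with $ < everything):
  sorted[0] = $bb003d3ac3bd222a1d  (last char: 'd')
  sorted[1] = 003d3ac3bd222a1d$bb  (last char: 'b')
  sorted[2] = 03d3ac3bd222a1d$bb0  (last char: '0')
  sorted[3] = 1d$bb003d3ac3bd222a  (last char: 'a')
  sorted[4] = 222a1d$bb003d3ac3bd  (last char: 'd')
  sorted[5] = 22a1d$bb003d3ac3bd2  (last char: '2')
  sorted[6] = 2a1d$bb003d3ac3bd22  (last char: '2')
  sorted[7] = 3ac3bd222a1d$bb003d  (last char: 'd')
  sorted[8] = 3bd222a1d$bb003d3ac  (last char: 'c')
  sorted[9] = 3d3ac3bd222a1d$bb00  (last char: '0')
  sorted[10] = a1d$bb003d3ac3bd222  (last char: '2')
  sorted[11] = ac3bd222a1d$bb003d3  (last char: '3')
  sorted[12] = b003d3ac3bd222a1d$b  (last char: 'b')
  sorted[13] = bb003d3ac3bd222a1d$  (last char: '$')
  sorted[14] = bd222a1d$bb003d3ac3  (last char: '3')
  sorted[15] = c3bd222a1d$bb003d3a  (last char: 'a')
  sorted[16] = d$bb003d3ac3bd222a1  (last char: '1')
  sorted[17] = d222a1d$bb003d3ac3b  (last char: 'b')
  sorted[18] = d3ac3bd222a1d$bb003  (last char: '3')
Last column: db0ad22dc023b$3a1b3
Original string S is at sorted index 13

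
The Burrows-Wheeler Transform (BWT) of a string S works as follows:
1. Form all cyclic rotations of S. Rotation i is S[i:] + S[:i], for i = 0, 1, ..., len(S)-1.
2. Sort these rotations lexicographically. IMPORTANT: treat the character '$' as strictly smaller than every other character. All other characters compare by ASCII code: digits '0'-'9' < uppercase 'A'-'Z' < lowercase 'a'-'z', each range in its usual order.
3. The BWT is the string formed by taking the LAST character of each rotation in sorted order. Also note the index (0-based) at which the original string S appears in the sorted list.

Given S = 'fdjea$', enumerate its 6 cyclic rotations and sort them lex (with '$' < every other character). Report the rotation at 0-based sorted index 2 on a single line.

All 6 rotations (rotation i = S[i:]+S[:i]):
  rot[0] = fdjea$
  rot[1] = djea$f
  rot[2] = jea$fd
  rot[3] = ea$fdj
  rot[4] = a$fdje
  rot[5] = $fdjea
Sorted (with $ < everything):
  sorted[0] = $fdjea
  sorted[1] = a$fdje
  sorted[2] = djea$f
  sorted[3] = ea$fdj
  sorted[4] = fdjea$
  sorted[5] = jea$fd
sorted[2] = djea$f

Answer: djea$f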